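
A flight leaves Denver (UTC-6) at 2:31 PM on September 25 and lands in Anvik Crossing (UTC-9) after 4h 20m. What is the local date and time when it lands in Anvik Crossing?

Convert departure to UTC: 2:31 PM + 6:00 = 8:31 PM UTC on Sep 25.
Add 4 hours and 20 minutes travel time → 12:51 AM UTC (Sep 26).
Anvik Crossing is UTC−9:00, so local arrival = 12:51 AM − 9:00 = 3:51 PM on Sep 25.

3:51 PM on September 25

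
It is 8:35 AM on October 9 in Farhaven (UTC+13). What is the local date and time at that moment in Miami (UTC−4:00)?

3:35 PM on October 8

In UTC: 8:35 AM − 13:00 = 7:35 PM on Oct 8.
Miami is UTC−4:00: 7:35 PM − 4:00 = 3:35 PM on Oct 8.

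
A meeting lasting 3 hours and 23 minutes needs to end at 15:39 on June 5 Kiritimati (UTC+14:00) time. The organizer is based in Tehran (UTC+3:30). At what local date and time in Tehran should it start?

01:46 on Jun 5

Target end time in UTC: 15:39 − 14:00 = 01:39 on Jun 5.
Subtract 3 hours and 23 minutes → start 22:16 UTC on Jun 4.
Tehran is UTC+3:30: 22:16 + 3:30 = 01:46 on Jun 5.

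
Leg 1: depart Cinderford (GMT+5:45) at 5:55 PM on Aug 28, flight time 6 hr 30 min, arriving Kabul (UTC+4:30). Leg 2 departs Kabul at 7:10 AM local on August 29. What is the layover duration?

8 hours

Convert departure to UTC: 5:55 PM − 5:45 = 12:10 PM UTC on Aug 28.
Add 6 hours 30 minutes flight time → 6:40 PM UTC.
Kabul is UTC+4:30, so local arrival = 6:40 PM + 4:30 = 11:10 PM on Aug 28.
Layover = 7:10 AM − 11:10 PM (+1 day) = 8 hours.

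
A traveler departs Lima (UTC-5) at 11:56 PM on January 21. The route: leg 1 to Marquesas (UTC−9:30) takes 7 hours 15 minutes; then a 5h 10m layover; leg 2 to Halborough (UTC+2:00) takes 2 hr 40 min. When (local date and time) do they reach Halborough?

10:01 PM on January 22

Convert departure to UTC: 11:56 PM + 5:00 = 4:56 AM UTC on Jan 22.
Add 7 hours 15 minutes leg 1 → 12:11 PM UTC.
Add 5 hours and 10 minutes layover in Marquesas → 5:21 PM UTC.
Add 2 hours 40 minutes leg 2 → 8:01 PM UTC.
Halborough is UTC+2:00, so local arrival = 8:01 PM + 2:00 = 10:01 PM on Jan 22.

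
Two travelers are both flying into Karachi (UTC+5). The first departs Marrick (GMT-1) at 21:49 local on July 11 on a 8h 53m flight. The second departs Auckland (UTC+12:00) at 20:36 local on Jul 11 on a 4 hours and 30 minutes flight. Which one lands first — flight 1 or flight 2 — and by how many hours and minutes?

the second, by 18 hours 36 minutes

Flight 1 in UTC: 21:49 + 1:00 = 22:49 on Jul 11.
+8 hours 53 minutes → arrive 07:42 UTC on Jul 12.
Flight 2 in UTC: 20:36 − 12:00 = 08:36 on Jul 11.
+4 hours 30 minutes → arrive 13:06 UTC on Jul 11.
Flight 2 lands earlier by 18 hours 36 minutes.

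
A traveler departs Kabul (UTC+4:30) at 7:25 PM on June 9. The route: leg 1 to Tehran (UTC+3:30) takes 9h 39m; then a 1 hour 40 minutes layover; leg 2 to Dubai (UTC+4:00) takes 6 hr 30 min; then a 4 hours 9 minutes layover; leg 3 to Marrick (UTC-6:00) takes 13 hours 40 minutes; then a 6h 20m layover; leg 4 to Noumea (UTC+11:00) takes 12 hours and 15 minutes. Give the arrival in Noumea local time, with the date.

Convert departure to UTC: 7:25 PM − 4:30 = 2:55 PM UTC on Jun 9.
Add 9 hours 39 minutes leg 1 → 12:34 AM UTC (Jun 10).
Add 1 hour 40 minutes layover in Tehran → 2:14 AM UTC.
Add 6 hours and 30 minutes leg 2 → 8:44 AM UTC.
Add 4 hours 9 minutes layover in Dubai → 12:53 PM UTC.
Add 13 hours 40 minutes leg 3 → 2:33 AM UTC (Jun 11).
Add 6 hours 20 minutes layover in Marrick → 8:53 AM UTC.
Add 12 hours and 15 minutes leg 4 → 9:08 PM UTC.
Noumea is UTC+11:00, so local arrival = 9:08 PM + 11:00 = 8:08 AM on Jun 12.

8:08 AM on June 12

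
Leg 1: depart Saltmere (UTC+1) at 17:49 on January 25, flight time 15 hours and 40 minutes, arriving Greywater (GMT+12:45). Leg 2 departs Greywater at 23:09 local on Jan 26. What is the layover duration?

1 hour 55 minutes

Convert departure to UTC: 17:49 − 1:00 = 16:49 UTC on Jan 25.
Add 15 hours 40 minutes flight time → 08:29 UTC (Jan 26).
Greywater is UTC+12:45, so local arrival = 08:29 + 12:45 = 21:14 on Jan 26.
Layover = 23:09 − 21:14 = 1 hour 55 minutes.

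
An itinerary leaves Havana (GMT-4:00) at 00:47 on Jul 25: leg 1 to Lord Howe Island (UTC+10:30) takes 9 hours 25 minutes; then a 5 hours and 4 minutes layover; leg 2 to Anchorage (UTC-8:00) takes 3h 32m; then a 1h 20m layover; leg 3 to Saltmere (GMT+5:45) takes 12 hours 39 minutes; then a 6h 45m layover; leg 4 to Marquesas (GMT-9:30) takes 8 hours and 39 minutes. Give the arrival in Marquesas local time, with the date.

Convert departure to UTC: 00:47 + 4:00 = 04:47 UTC on Jul 25.
Add 9 hours and 25 minutes leg 1 → 14:12 UTC.
Add 5 hours 4 minutes layover in Lord Howe Island → 19:16 UTC.
Add 3 hours 32 minutes leg 2 → 22:48 UTC.
Add 1 hour 20 minutes layover in Anchorage → 00:08 UTC (Jul 26).
Add 12 hours 39 minutes leg 3 → 12:47 UTC.
Add 6 hours 45 minutes layover in Saltmere → 19:32 UTC.
Add 8 hours 39 minutes leg 4 → 04:11 UTC (Jul 27).
Marquesas is UTC−9:30, so local arrival = 04:11 − 9:30 = 18:41 on Jul 26.

18:41 on Jul 26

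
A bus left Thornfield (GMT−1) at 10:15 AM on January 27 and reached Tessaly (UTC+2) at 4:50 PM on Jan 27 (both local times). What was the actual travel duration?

3 hours 35 minutes

Tessaly is 3:00 ahead of Thornfield.
Clock-face elapsed time (ignoring zones) is 6 hours 35 minutes.
Actual elapsed = 6 hours 35 minutes − 3:00 = 3 hours 35 minutes.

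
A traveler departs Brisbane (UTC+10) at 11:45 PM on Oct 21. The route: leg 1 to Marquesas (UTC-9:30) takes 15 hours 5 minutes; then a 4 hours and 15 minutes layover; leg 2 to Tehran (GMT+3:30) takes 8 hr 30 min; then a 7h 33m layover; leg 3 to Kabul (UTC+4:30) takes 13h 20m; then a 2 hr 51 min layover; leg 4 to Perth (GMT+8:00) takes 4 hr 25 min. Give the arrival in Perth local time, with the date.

Convert departure to UTC: 11:45 PM − 10:00 = 1:45 PM UTC on Oct 21.
Add 15 hours and 5 minutes leg 1 → 4:50 AM UTC (Oct 22).
Add 4 hours and 15 minutes layover in Marquesas → 9:05 AM UTC.
Add 8 hours 30 minutes leg 2 → 5:35 PM UTC.
Add 7 hours and 33 minutes layover in Tehran → 1:08 AM UTC (Oct 23).
Add 13 hours and 20 minutes leg 3 → 2:28 PM UTC.
Add 2 hours and 51 minutes layover in Kabul → 5:19 PM UTC.
Add 4 hours 25 minutes leg 4 → 9:44 PM UTC.
Perth is UTC+8:00, so local arrival = 9:44 PM + 8:00 = 5:44 AM on Oct 24.

5:44 AM on October 24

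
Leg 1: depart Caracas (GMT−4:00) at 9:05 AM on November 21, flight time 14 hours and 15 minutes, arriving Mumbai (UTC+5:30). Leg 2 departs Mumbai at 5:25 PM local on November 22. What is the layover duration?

8 hours 35 minutes

Convert departure to UTC: 9:05 AM + 4:00 = 1:05 PM UTC on Nov 21.
Add 14 hours 15 minutes flight time → 3:20 AM UTC (Nov 22).
Mumbai is UTC+5:30, so local arrival = 3:20 AM + 5:30 = 8:50 AM on Nov 22.
Layover = 5:25 PM − 8:50 AM = 8 hours 35 minutes.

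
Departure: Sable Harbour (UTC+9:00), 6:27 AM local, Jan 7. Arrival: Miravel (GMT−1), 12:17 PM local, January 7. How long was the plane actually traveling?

Departure in UTC: 6:27 AM − 9:00 = 9:27 PM on Jan 6.
Arrival in UTC: 12:17 PM + 1:00 = 1:17 PM on Jan 7.
Elapsed = 1:17 PM − 9:27 PM (+1 day) = 15 hours 50 minutes.

15 hours 50 minutes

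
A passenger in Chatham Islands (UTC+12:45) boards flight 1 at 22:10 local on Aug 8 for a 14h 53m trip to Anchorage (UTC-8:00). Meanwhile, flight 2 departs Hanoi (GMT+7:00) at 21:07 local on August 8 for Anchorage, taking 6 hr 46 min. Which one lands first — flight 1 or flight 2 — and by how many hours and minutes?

Flight 1 in UTC: 22:10 − 12:45 = 09:25 on Aug 8.
+14 hours and 53 minutes → arrive 00:18 UTC on Aug 9.
Flight 2 in UTC: 21:07 − 7:00 = 14:07 on Aug 8.
+6 hours 46 minutes → arrive 20:53 UTC on Aug 8.
Flight 2 lands earlier by 3 hours 25 minutes.

the second, by 3 hours 25 minutes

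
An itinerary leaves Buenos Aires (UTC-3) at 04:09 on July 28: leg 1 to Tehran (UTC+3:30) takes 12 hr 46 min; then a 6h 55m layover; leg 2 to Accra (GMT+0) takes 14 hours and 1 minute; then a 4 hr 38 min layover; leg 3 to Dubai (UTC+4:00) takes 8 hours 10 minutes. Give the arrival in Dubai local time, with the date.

09:39 on July 30

Convert departure to UTC: 04:09 + 3:00 = 07:09 UTC on Jul 28.
Add 12 hours and 46 minutes leg 1 → 19:55 UTC.
Add 6 hours 55 minutes layover in Tehran → 02:50 UTC (Jul 29).
Add 14 hours 1 minute leg 2 → 16:51 UTC.
Add 4 hours 38 minutes layover in Accra → 21:29 UTC.
Add 8 hours and 10 minutes leg 3 → 05:39 UTC (Jul 30).
Dubai is UTC+4:00, so local arrival = 05:39 + 4:00 = 09:39 on Jul 30.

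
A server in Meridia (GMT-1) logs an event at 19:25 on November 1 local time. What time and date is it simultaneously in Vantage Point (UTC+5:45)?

In UTC: 19:25 + 1:00 = 20:25 on Nov 1.
Vantage Point is UTC+5:45: 20:25 + 5:45 = 02:10 on Nov 2.

02:10 on November 2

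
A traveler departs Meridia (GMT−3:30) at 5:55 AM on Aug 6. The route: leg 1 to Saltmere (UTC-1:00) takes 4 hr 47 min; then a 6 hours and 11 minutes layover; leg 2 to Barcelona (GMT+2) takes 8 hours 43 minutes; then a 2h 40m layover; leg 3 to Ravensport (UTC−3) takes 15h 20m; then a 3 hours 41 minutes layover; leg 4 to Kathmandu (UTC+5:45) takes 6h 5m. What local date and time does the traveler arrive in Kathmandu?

2:37 PM on August 8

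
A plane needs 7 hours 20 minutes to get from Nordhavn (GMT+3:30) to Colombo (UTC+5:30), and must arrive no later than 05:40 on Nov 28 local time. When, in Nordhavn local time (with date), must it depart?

Target arrival in UTC: 05:40 − 5:30 = 00:10 on Nov 28.
Subtract 7 hours and 20 minutes → departure 16:50 UTC on Nov 27.
Nordhavn is UTC+3:30: 16:50 + 3:30 = 20:20 on Nov 27.

20:20 on November 27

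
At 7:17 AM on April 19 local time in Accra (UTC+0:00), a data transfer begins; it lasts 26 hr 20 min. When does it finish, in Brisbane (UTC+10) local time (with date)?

Brisbane is 10:00 ahead of Accra.
After 26 hours and 20 minutes it is 9:37 AM (Apr 20) in Accra.
Shift by the zone difference: 9:37 AM + 10:00 = 7:37 PM on Apr 20 in Brisbane.

7:37 PM on April 20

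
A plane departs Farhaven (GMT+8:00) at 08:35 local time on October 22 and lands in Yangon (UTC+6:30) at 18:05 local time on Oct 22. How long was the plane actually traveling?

11 hours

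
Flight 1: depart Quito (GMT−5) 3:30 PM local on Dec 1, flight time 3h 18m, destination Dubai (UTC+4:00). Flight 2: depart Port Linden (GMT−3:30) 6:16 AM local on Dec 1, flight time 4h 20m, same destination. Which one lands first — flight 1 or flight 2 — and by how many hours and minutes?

the second, by 9 hours 42 minutes

Flight 1 in UTC: 3:30 PM + 5:00 = 8:30 PM on Dec 1.
+3 hours 18 minutes → arrive 11:48 PM UTC on Dec 1.
Flight 2 in UTC: 6:16 AM + 3:30 = 9:46 AM on Dec 1.
+4 hours 20 minutes → arrive 2:06 PM UTC on Dec 1.
Flight 2 lands earlier by 9 hours 42 minutes.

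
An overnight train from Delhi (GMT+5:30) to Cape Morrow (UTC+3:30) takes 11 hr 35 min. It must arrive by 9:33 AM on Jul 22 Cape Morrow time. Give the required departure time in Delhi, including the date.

11:58 PM on Jul 21

Target arrival in UTC: 9:33 AM − 3:30 = 6:03 AM on Jul 22.
Subtract 11 hours 35 minutes → departure 6:28 PM UTC on Jul 21.
Delhi is UTC+5:30: 6:28 PM + 5:30 = 11:58 PM on Jul 21.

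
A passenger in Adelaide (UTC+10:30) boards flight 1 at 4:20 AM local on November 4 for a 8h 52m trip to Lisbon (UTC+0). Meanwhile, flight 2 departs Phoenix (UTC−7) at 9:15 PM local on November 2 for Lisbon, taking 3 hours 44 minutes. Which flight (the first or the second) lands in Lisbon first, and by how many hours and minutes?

the second, by 18 hours 43 minutes

Flight 1 in UTC: 4:20 AM − 10:30 = 5:50 PM on Nov 3.
+8 hours and 52 minutes → arrive 2:42 AM UTC on Nov 4.
Flight 2 in UTC: 9:15 PM + 7:00 = 4:15 AM on Nov 3.
+3 hours and 44 minutes → arrive 7:59 AM UTC on Nov 3.
Flight 2 lands earlier by 18 hours 43 minutes.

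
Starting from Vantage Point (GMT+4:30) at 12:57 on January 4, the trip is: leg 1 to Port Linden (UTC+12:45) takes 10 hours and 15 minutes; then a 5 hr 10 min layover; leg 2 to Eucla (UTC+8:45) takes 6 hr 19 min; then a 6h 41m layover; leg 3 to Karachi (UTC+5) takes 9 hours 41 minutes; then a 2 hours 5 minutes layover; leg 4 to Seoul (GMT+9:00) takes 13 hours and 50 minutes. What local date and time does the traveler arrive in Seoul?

Convert departure to UTC: 12:57 − 4:30 = 08:27 UTC on Jan 4.
Add 10 hours and 15 minutes leg 1 → 18:42 UTC.
Add 5 hours 10 minutes layover in Port Linden → 23:52 UTC.
Add 6 hours and 19 minutes leg 2 → 06:11 UTC (Jan 5).
Add 6 hours and 41 minutes layover in Eucla → 12:52 UTC.
Add 9 hours 41 minutes leg 3 → 22:33 UTC.
Add 2 hours 5 minutes layover in Karachi → 00:38 UTC (Jan 6).
Add 13 hours and 50 minutes leg 4 → 14:28 UTC.
Seoul is UTC+9:00, so local arrival = 14:28 + 9:00 = 23:28 on Jan 6.

23:28 on January 6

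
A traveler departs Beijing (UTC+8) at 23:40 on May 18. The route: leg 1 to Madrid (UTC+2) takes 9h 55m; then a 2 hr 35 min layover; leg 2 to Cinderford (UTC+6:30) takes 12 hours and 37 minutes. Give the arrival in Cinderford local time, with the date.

Convert departure to UTC: 23:40 − 8:00 = 15:40 UTC on May 18.
Add 9 hours 55 minutes leg 1 → 01:35 UTC (May 19).
Add 2 hours and 35 minutes layover in Madrid → 04:10 UTC.
Add 12 hours and 37 minutes leg 2 → 16:47 UTC.
Cinderford is UTC+6:30, so local arrival = 16:47 + 6:30 = 23:17 on May 19.

23:17 on May 19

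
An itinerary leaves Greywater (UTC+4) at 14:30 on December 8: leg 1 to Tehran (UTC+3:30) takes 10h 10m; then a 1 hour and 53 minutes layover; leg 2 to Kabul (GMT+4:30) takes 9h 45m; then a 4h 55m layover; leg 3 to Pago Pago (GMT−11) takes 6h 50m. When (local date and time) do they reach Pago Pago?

09:03 on December 9

Convert departure to UTC: 14:30 − 4:00 = 10:30 UTC on Dec 8.
Add 10 hours 10 minutes leg 1 → 20:40 UTC.
Add 1 hour and 53 minutes layover in Tehran → 22:33 UTC.
Add 9 hours and 45 minutes leg 2 → 08:18 UTC (Dec 9).
Add 4 hours 55 minutes layover in Kabul → 13:13 UTC.
Add 6 hours 50 minutes leg 3 → 20:03 UTC.
Pago Pago is UTC−11:00, so local arrival = 20:03 − 11:00 = 09:03 on Dec 9.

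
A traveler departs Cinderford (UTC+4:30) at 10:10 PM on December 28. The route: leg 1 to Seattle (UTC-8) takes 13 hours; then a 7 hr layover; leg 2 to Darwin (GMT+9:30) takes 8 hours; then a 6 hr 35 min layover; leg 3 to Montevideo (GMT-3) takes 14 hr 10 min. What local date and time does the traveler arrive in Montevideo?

3:25 PM on December 30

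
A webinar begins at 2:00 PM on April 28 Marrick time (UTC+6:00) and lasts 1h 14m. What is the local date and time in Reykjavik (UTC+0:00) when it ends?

9:14 AM on April 28

Reykjavik is 6:00 behind Marrick.
After 1 hour and 14 minutes it is 3:14 PM in Marrick.
Shift by the zone difference: 3:14 PM − 6:00 = 9:14 AM on Apr 28 in Reykjavik.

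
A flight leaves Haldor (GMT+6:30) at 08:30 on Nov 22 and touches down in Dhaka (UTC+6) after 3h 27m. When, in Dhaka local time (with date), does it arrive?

11:27 on November 22

Convert departure to UTC: 08:30 − 6:30 = 02:00 UTC on Nov 22.
Add 3 hours 27 minutes travel time → 05:27 UTC.
Dhaka is UTC+6:00, so local arrival = 05:27 + 6:00 = 11:27 on Nov 22.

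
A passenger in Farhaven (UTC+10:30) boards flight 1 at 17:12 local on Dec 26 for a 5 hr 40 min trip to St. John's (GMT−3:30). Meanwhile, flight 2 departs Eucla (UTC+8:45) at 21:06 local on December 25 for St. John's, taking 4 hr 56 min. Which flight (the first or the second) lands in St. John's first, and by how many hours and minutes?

Flight 1 in UTC: 17:12 − 10:30 = 06:42 on Dec 26.
+5 hours 40 minutes → arrive 12:22 UTC on Dec 26.
Flight 2 in UTC: 21:06 − 8:45 = 12:21 on Dec 25.
+4 hours 56 minutes → arrive 17:17 UTC on Dec 25.
Flight 2 lands earlier by 19 hours 5 minutes.

the second, by 19 hours 5 minutes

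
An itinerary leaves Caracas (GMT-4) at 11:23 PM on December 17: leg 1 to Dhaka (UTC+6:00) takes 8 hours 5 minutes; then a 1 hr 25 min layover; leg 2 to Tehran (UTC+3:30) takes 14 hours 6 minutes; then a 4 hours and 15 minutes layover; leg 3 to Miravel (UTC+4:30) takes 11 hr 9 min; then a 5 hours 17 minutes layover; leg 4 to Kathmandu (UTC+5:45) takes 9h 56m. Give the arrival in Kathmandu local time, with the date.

3:21 PM on December 20

Convert departure to UTC: 11:23 PM + 4:00 = 3:23 AM UTC on Dec 18.
Add 8 hours 5 minutes leg 1 → 11:28 AM UTC.
Add 1 hour 25 minutes layover in Dhaka → 12:53 PM UTC.
Add 14 hours 6 minutes leg 2 → 2:59 AM UTC (Dec 19).
Add 4 hours and 15 minutes layover in Tehran → 7:14 AM UTC.
Add 11 hours and 9 minutes leg 3 → 6:23 PM UTC.
Add 5 hours and 17 minutes layover in Miravel → 11:40 PM UTC.
Add 9 hours 56 minutes leg 4 → 9:36 AM UTC (Dec 20).
Kathmandu is UTC+5:45, so local arrival = 9:36 AM + 5:45 = 3:21 PM on Dec 20.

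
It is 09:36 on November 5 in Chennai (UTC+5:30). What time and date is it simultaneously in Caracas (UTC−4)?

Caracas is 9:30 behind Chennai.
Shift by the zone difference: 09:36 − 9:30 = 00:06 on Nov 5 in Caracas.

00:06 on Nov 5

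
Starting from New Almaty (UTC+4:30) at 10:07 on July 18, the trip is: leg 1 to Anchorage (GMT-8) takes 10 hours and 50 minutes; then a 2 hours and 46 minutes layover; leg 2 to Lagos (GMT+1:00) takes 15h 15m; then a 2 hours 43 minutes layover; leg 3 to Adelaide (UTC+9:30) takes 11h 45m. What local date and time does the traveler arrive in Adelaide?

10:26 on Jul 20

Convert departure to UTC: 10:07 − 4:30 = 05:37 UTC on Jul 18.
Add 10 hours and 50 minutes leg 1 → 16:27 UTC.
Add 2 hours and 46 minutes layover in Anchorage → 19:13 UTC.
Add 15 hours 15 minutes leg 2 → 10:28 UTC (Jul 19).
Add 2 hours and 43 minutes layover in Lagos → 13:11 UTC.
Add 11 hours 45 minutes leg 3 → 00:56 UTC (Jul 20).
Adelaide is UTC+9:30, so local arrival = 00:56 + 9:30 = 10:26 on Jul 20.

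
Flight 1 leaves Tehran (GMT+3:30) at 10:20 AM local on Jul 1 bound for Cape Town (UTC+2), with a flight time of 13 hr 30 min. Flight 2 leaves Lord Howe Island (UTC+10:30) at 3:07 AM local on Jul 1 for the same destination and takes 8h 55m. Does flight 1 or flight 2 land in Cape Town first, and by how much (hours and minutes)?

Flight 1 in UTC: 10:20 AM − 3:30 = 6:50 AM on Jul 1.
+13 hours and 30 minutes → arrive 8:20 PM UTC on Jul 1.
Flight 2 in UTC: 3:07 AM − 10:30 = 4:37 PM on Jun 30.
+8 hours and 55 minutes → arrive 1:32 AM UTC on Jul 1.
Flight 2 lands earlier by 18 hours 48 minutes.

the second, by 18 hours 48 minutes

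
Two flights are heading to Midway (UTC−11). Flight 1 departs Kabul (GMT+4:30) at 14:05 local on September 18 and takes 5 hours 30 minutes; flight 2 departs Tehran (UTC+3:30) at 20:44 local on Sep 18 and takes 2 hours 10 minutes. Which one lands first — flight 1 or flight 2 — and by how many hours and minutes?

Flight 1 in UTC: 14:05 − 4:30 = 09:35 on Sep 18.
+5 hours 30 minutes → arrive 15:05 UTC on Sep 18.
Flight 2 in UTC: 20:44 − 3:30 = 17:14 on Sep 18.
+2 hours and 10 minutes → arrive 19:24 UTC on Sep 18.
Flight 1 lands earlier by 4 hours 19 minutes.

the first, by 4 hours 19 minutes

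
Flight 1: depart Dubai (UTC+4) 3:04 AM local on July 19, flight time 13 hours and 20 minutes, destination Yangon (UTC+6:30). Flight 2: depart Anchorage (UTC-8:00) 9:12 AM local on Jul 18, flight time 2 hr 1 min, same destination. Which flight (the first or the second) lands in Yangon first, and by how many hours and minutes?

Flight 1 in UTC: 3:04 AM − 4:00 = 11:04 PM on Jul 18.
+13 hours and 20 minutes → arrive 12:24 PM UTC on Jul 19.
Flight 2 in UTC: 9:12 AM + 8:00 = 5:12 PM on Jul 18.
+2 hours 1 minute → arrive 7:13 PM UTC on Jul 18.
Flight 2 lands earlier by 17 hours 11 minutes.

the second, by 17 hours 11 minutes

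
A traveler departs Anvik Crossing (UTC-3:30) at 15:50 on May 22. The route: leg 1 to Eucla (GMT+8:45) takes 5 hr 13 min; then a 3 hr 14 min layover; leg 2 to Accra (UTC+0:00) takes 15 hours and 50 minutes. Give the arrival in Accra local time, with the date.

Convert departure to UTC: 15:50 + 3:30 = 19:20 UTC on May 22.
Add 5 hours 13 minutes leg 1 → 00:33 UTC (May 23).
Add 3 hours 14 minutes layover in Eucla → 03:47 UTC.
Add 15 hours and 50 minutes leg 2 → 19:37 UTC.
Accra is UTC+0, so local arrival is the same: 19:37 on May 23.

19:37 on May 23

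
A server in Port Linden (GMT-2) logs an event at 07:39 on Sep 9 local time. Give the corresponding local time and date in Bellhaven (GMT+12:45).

22:24 on September 9

Bellhaven is 14:45 ahead of Port Linden.
Shift by the zone difference: 07:39 + 14:45 = 22:24 on Sep 9 in Bellhaven.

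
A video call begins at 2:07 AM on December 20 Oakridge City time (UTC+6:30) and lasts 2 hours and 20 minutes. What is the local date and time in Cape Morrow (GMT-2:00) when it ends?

Convert start to UTC: 2:07 AM − 6:30 = 7:37 PM UTC on Dec 19.
Add 2 hours 20 minutes duration → 9:57 PM UTC.
Cape Morrow is UTC−2:00, so local end time = 9:57 PM − 2:00 = 7:57 PM on Dec 19.

7:57 PM on December 19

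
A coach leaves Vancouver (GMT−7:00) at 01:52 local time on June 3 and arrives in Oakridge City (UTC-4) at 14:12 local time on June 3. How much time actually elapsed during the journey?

9 hours 20 minutes

Departure in UTC: 01:52 + 7:00 = 08:52 on Jun 3.
Arrival in UTC: 14:12 + 4:00 = 18:12 on Jun 3.
Elapsed = 18:12 − 08:52 = 9 hours 20 minutes.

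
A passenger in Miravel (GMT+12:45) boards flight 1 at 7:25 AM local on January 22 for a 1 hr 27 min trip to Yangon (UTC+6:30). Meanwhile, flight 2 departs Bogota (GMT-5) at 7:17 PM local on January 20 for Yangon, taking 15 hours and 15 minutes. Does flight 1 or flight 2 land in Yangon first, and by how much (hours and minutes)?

Flight 1 in UTC: 7:25 AM − 12:45 = 6:40 PM on Jan 21.
+1 hour and 27 minutes → arrive 8:07 PM UTC on Jan 21.
Flight 2 in UTC: 7:17 PM + 5:00 = 12:17 AM on Jan 21.
+15 hours and 15 minutes → arrive 3:32 PM UTC on Jan 21.
Flight 2 lands earlier by 4 hours 35 minutes.

the second, by 4 hours 35 minutes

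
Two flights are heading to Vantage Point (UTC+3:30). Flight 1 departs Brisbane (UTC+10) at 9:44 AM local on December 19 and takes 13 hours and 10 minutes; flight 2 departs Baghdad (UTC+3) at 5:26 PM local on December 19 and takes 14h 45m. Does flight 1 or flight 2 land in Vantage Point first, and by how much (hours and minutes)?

Flight 1 in UTC: 9:44 AM − 10:00 = 11:44 PM on Dec 18.
+13 hours and 10 minutes → arrive 12:54 PM UTC on Dec 19.
Flight 2 in UTC: 5:26 PM − 3:00 = 2:26 PM on Dec 19.
+14 hours and 45 minutes → arrive 5:11 AM UTC on Dec 20.
Flight 1 lands earlier by 16 hours 17 minutes.

the first, by 16 hours 17 minutes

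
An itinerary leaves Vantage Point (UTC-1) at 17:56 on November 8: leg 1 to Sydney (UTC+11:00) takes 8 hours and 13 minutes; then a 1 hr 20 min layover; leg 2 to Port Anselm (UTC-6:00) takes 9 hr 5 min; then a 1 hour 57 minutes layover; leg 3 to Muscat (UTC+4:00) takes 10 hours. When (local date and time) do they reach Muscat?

05:31 on November 10

Convert departure to UTC: 17:56 + 1:00 = 18:56 UTC on Nov 8.
Add 8 hours 13 minutes leg 1 → 03:09 UTC (Nov 9).
Add 1 hour 20 minutes layover in Sydney → 04:29 UTC.
Add 9 hours 5 minutes leg 2 → 13:34 UTC.
Add 1 hour and 57 minutes layover in Port Anselm → 15:31 UTC.
Add 10 hours leg 3 → 01:31 UTC (Nov 10).
Muscat is UTC+4:00, so local arrival = 01:31 + 4:00 = 05:31 on Nov 10.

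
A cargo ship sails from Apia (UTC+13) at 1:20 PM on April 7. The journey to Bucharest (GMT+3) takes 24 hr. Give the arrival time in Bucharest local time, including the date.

Convert departure to UTC: 1:20 PM − 13:00 = 12:20 AM UTC on Apr 7.
Add 24 hours travel time → 12:20 AM UTC (Apr 8).
Bucharest is UTC+3:00, so local arrival = 12:20 AM + 3:00 = 3:20 AM on Apr 8.

3:20 AM on April 8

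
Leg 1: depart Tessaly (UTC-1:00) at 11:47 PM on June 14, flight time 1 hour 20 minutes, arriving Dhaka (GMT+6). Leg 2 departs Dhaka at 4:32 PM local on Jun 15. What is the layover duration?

8 hours 25 minutes

Convert departure to UTC: 11:47 PM + 1:00 = 12:47 AM UTC on Jun 15.
Add 1 hour and 20 minutes flight time → 2:07 AM UTC.
Dhaka is UTC+6:00, so local arrival = 2:07 AM + 6:00 = 8:07 AM on Jun 15.
Layover = 4:32 PM − 8:07 AM = 8 hours 25 minutes.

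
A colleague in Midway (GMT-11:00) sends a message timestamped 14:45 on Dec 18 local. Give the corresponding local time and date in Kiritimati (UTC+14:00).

15:45 on December 19

In UTC: 14:45 + 11:00 = 01:45 on Dec 19.
Kiritimati is UTC+14:00: 01:45 + 14:00 = 15:45 on Dec 19.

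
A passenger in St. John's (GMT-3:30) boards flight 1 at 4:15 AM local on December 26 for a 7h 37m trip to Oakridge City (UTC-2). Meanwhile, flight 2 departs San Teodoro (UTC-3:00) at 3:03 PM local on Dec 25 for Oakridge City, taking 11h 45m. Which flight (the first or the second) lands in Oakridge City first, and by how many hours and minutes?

the second, by 9 hours 34 minutes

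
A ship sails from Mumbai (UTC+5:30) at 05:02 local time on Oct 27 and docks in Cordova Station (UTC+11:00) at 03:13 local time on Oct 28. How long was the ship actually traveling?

16 hours 41 minutes

Departure in UTC: 05:02 − 5:30 = 23:32 on Oct 26.
Arrival in UTC: 03:13 − 11:00 = 16:13 on Oct 27.
Elapsed = 16:13 − 23:32 (+1 day) = 16 hours 41 minutes.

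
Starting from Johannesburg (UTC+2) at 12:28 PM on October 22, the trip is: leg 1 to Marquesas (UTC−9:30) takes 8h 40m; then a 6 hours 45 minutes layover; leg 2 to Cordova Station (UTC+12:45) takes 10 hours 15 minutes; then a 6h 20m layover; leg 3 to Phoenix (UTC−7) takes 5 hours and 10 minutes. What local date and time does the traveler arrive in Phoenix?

Convert departure to UTC: 12:28 PM − 2:00 = 10:28 AM UTC on Oct 22.
Add 8 hours 40 minutes leg 1 → 7:08 PM UTC.
Add 6 hours and 45 minutes layover in Marquesas → 1:53 AM UTC (Oct 23).
Add 10 hours and 15 minutes leg 2 → 12:08 PM UTC.
Add 6 hours and 20 minutes layover in Cordova Station → 6:28 PM UTC.
Add 5 hours and 10 minutes leg 3 → 11:38 PM UTC.
Phoenix is UTC−7:00, so local arrival = 11:38 PM − 7:00 = 4:38 PM on Oct 23.

4:38 PM on Oct 23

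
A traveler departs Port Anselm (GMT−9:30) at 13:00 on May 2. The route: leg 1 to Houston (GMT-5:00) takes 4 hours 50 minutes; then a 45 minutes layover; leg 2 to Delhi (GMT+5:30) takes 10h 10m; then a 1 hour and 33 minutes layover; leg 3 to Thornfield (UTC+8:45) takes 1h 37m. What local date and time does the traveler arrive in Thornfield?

02:10 on May 4

Convert departure to UTC: 13:00 + 9:30 = 22:30 UTC on May 2.
Add 4 hours 50 minutes leg 1 → 03:20 UTC (May 3).
Add 45 minutes layover in Houston → 04:05 UTC.
Add 10 hours and 10 minutes leg 2 → 14:15 UTC.
Add 1 hour 33 minutes layover in Delhi → 15:48 UTC.
Add 1 hour 37 minutes leg 3 → 17:25 UTC.
Thornfield is UTC+8:45, so local arrival = 17:25 + 8:45 = 02:10 on May 4.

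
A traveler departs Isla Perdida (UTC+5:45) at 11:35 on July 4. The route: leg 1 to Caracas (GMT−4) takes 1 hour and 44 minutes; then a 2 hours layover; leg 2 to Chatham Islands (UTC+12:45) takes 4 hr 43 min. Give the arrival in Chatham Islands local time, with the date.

Convert departure to UTC: 11:35 − 5:45 = 05:50 UTC on Jul 4.
Add 1 hour and 44 minutes leg 1 → 07:34 UTC.
Add 2 hours layover in Caracas → 09:34 UTC.
Add 4 hours and 43 minutes leg 2 → 14:17 UTC.
Chatham Islands is UTC+12:45, so local arrival = 14:17 + 12:45 = 03:02 on Jul 5.

03:02 on Jul 5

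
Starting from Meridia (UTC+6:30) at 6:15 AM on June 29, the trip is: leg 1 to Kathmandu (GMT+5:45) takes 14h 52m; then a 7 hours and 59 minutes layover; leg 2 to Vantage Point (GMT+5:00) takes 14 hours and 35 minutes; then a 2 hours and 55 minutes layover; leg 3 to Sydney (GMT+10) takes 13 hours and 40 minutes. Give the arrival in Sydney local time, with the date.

Convert departure to UTC: 6:15 AM − 6:30 = 11:45 PM UTC on Jun 28.
Add 14 hours and 52 minutes leg 1 → 2:37 PM UTC (Jun 29).
Add 7 hours 59 minutes layover in Kathmandu → 10:36 PM UTC.
Add 14 hours 35 minutes leg 2 → 1:11 PM UTC (Jun 30).
Add 2 hours 55 minutes layover in Vantage Point → 4:06 PM UTC.
Add 13 hours 40 minutes leg 3 → 5:46 AM UTC (Jul 1).
Sydney is UTC+10:00, so local arrival = 5:46 AM + 10:00 = 3:46 PM on Jul 1.

3:46 PM on July 1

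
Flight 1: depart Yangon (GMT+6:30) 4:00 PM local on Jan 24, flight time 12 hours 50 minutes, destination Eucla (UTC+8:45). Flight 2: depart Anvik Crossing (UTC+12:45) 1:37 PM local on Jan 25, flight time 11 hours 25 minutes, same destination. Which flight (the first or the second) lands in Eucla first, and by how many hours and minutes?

the first, by 13 hours 57 minutes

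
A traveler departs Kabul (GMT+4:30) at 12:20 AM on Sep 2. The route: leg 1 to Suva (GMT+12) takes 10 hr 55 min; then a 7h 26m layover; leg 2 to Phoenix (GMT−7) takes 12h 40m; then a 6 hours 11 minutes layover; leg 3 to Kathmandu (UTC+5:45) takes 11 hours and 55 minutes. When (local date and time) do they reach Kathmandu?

2:42 AM on September 4

Convert departure to UTC: 12:20 AM − 4:30 = 7:50 PM UTC on Sep 1.
Add 10 hours 55 minutes leg 1 → 6:45 AM UTC (Sep 2).
Add 7 hours 26 minutes layover in Suva → 2:11 PM UTC.
Add 12 hours 40 minutes leg 2 → 2:51 AM UTC (Sep 3).
Add 6 hours and 11 minutes layover in Phoenix → 9:02 AM UTC.
Add 11 hours and 55 minutes leg 3 → 8:57 PM UTC.
Kathmandu is UTC+5:45, so local arrival = 8:57 PM + 5:45 = 2:42 AM on Sep 4.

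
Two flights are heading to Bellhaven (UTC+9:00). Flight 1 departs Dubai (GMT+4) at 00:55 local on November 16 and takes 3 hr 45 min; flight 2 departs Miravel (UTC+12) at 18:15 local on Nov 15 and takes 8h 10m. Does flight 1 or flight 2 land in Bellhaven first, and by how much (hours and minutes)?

Flight 1 in UTC: 00:55 − 4:00 = 20:55 on Nov 15.
+3 hours 45 minutes → arrive 00:40 UTC on Nov 16.
Flight 2 in UTC: 18:15 − 12:00 = 06:15 on Nov 15.
+8 hours 10 minutes → arrive 14:25 UTC on Nov 15.
Flight 2 lands earlier by 10 hours 15 minutes.

the second, by 10 hours 15 minutes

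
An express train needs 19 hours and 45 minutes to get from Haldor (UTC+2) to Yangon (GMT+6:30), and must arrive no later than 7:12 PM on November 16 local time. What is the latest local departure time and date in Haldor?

Target arrival in UTC: 7:12 PM − 6:30 = 12:42 PM on Nov 16.
Subtract 19 hours and 45 minutes → departure 4:57 PM UTC on Nov 15.
Haldor is UTC+2:00: 4:57 PM + 2:00 = 6:57 PM on Nov 15.

6:57 PM on November 15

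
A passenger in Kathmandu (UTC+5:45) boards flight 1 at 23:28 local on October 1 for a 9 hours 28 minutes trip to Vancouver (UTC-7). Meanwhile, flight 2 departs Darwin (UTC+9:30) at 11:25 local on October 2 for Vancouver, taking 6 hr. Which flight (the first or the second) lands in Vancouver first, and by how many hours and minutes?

the first, by 4 hours 44 minutes

Flight 1 in UTC: 23:28 − 5:45 = 17:43 on Oct 1.
+9 hours and 28 minutes → arrive 03:11 UTC on Oct 2.
Flight 2 in UTC: 11:25 − 9:30 = 01:55 on Oct 2.
+6 hours → arrive 07:55 UTC on Oct 2.
Flight 1 lands earlier by 4 hours 44 minutes.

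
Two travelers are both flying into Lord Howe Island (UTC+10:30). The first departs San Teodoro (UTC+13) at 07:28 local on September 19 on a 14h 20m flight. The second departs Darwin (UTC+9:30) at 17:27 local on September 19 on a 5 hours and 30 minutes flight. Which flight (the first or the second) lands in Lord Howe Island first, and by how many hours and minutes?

the first, by 4 hours 39 minutes

Flight 1 in UTC: 07:28 − 13:00 = 18:28 on Sep 18.
+14 hours 20 minutes → arrive 08:48 UTC on Sep 19.
Flight 2 in UTC: 17:27 − 9:30 = 07:57 on Sep 19.
+5 hours and 30 minutes → arrive 13:27 UTC on Sep 19.
Flight 1 lands earlier by 4 hours 39 minutes.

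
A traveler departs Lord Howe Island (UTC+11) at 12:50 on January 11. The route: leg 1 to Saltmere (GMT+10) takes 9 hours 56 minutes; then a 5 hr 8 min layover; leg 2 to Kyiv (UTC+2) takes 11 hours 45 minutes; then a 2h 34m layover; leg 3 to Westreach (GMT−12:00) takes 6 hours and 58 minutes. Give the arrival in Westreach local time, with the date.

Convert departure to UTC: 12:50 − 11:00 = 01:50 UTC on Jan 11.
Add 9 hours and 56 minutes leg 1 → 11:46 UTC.
Add 5 hours 8 minutes layover in Saltmere → 16:54 UTC.
Add 11 hours 45 minutes leg 2 → 04:39 UTC (Jan 12).
Add 2 hours 34 minutes layover in Kyiv → 07:13 UTC.
Add 6 hours and 58 minutes leg 3 → 14:11 UTC.
Westreach is UTC−12:00, so local arrival = 14:11 − 12:00 = 02:11 on Jan 12.

02:11 on January 12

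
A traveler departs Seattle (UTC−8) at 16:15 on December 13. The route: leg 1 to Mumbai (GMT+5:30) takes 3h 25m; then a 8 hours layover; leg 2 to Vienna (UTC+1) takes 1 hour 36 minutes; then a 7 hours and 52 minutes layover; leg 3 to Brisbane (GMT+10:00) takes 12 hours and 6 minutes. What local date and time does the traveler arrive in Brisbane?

Convert departure to UTC: 16:15 + 8:00 = 00:15 UTC on Dec 14.
Add 3 hours and 25 minutes leg 1 → 03:40 UTC.
Add 8 hours layover in Mumbai → 11:40 UTC.
Add 1 hour and 36 minutes leg 2 → 13:16 UTC.
Add 7 hours and 52 minutes layover in Vienna → 21:08 UTC.
Add 12 hours 6 minutes leg 3 → 09:14 UTC (Dec 15).
Brisbane is UTC+10:00, so local arrival = 09:14 + 10:00 = 19:14 on Dec 15.

19:14 on December 15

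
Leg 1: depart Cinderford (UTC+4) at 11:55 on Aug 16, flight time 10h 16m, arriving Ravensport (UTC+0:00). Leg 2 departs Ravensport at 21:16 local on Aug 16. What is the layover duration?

3 hours 5 minutes

Convert departure to UTC: 11:55 − 4:00 = 07:55 UTC on Aug 16.
Add 10 hours 16 minutes flight time → 18:11 UTC.
Ravensport is UTC+0, so local arrival is the same: 18:11 on Aug 16.
Layover = 21:16 − 18:11 = 3 hours 5 minutes.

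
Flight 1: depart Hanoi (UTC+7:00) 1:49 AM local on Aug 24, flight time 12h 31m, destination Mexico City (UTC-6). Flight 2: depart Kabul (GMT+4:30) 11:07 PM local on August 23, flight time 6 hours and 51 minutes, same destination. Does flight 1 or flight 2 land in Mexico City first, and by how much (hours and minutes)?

the second, by 5 hours 52 minutes

Flight 1 in UTC: 1:49 AM − 7:00 = 6:49 PM on Aug 23.
+12 hours 31 minutes → arrive 7:20 AM UTC on Aug 24.
Flight 2 in UTC: 11:07 PM − 4:30 = 6:37 PM on Aug 23.
+6 hours 51 minutes → arrive 1:28 AM UTC on Aug 24.
Flight 2 lands earlier by 5 hours 52 minutes.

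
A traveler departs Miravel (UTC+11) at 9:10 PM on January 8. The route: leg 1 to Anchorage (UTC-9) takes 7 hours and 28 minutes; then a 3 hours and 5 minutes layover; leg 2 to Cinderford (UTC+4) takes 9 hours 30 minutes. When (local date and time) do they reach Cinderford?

Convert departure to UTC: 9:10 PM − 11:00 = 10:10 AM UTC on Jan 8.
Add 7 hours and 28 minutes leg 1 → 5:38 PM UTC.
Add 3 hours 5 minutes layover in Anchorage → 8:43 PM UTC.
Add 9 hours and 30 minutes leg 2 → 6:13 AM UTC (Jan 9).
Cinderford is UTC+4:00, so local arrival = 6:13 AM + 4:00 = 10:13 AM on Jan 9.

10:13 AM on January 9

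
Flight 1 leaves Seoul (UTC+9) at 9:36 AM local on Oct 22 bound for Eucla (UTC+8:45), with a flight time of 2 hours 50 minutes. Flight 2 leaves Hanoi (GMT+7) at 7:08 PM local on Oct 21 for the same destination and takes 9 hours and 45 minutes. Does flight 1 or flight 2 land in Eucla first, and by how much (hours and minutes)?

Flight 1 in UTC: 9:36 AM − 9:00 = 12:36 AM on Oct 22.
+2 hours 50 minutes → arrive 3:26 AM UTC on Oct 22.
Flight 2 in UTC: 7:08 PM − 7:00 = 12:08 PM on Oct 21.
+9 hours and 45 minutes → arrive 9:53 PM UTC on Oct 21.
Flight 2 lands earlier by 5 hours 33 minutes.

the second, by 5 hours 33 minutes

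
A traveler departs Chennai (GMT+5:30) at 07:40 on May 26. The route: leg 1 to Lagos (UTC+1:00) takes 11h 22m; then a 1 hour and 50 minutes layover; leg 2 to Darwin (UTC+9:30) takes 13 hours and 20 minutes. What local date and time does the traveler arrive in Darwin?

14:12 on May 27

Convert departure to UTC: 07:40 − 5:30 = 02:10 UTC on May 26.
Add 11 hours 22 minutes leg 1 → 13:32 UTC.
Add 1 hour and 50 minutes layover in Lagos → 15:22 UTC.
Add 13 hours 20 minutes leg 2 → 04:42 UTC (May 27).
Darwin is UTC+9:30, so local arrival = 04:42 + 9:30 = 14:12 on May 27.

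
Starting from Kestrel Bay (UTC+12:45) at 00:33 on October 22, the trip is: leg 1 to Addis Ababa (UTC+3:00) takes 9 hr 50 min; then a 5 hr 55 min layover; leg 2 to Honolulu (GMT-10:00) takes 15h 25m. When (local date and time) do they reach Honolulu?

Convert departure to UTC: 00:33 − 12:45 = 11:48 UTC on Oct 21.
Add 9 hours and 50 minutes leg 1 → 21:38 UTC.
Add 5 hours and 55 minutes layover in Addis Ababa → 03:33 UTC (Oct 22).
Add 15 hours and 25 minutes leg 2 → 18:58 UTC.
Honolulu is UTC−10:00, so local arrival = 18:58 − 10:00 = 08:58 on Oct 22.

08:58 on October 22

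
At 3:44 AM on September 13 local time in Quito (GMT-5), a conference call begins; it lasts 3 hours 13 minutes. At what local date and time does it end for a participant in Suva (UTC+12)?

11:57 PM on Sep 13

Convert start to UTC: 3:44 AM + 5:00 = 8:44 AM UTC on Sep 13.
Add 3 hours 13 minutes duration → 11:57 AM UTC.
Suva is UTC+12:00, so local end time = 11:57 AM + 12:00 = 11:57 PM on Sep 13.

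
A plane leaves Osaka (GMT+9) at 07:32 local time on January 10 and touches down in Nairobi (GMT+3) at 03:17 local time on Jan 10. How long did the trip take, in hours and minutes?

1 hour 45 minutes

Nairobi is 6:00 behind Osaka.
Clock-face elapsed time (ignoring zones) is −4 hours 15 minutes.
Actual elapsed = −4 hours 15 minutes + 6:00 = 1 hour 45 minutes.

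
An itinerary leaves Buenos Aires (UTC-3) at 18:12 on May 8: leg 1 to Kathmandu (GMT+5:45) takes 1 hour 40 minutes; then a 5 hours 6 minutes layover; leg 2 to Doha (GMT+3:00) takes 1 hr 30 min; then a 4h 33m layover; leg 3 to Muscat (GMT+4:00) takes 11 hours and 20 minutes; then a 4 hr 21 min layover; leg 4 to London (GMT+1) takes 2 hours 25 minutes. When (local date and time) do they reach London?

Convert departure to UTC: 18:12 + 3:00 = 21:12 UTC on May 8.
Add 1 hour 40 minutes leg 1 → 22:52 UTC.
Add 5 hours and 6 minutes layover in Kathmandu → 03:58 UTC (May 9).
Add 1 hour and 30 minutes leg 2 → 05:28 UTC.
Add 4 hours 33 minutes layover in Doha → 10:01 UTC.
Add 11 hours and 20 minutes leg 3 → 21:21 UTC.
Add 4 hours and 21 minutes layover in Muscat → 01:42 UTC (May 10).
Add 2 hours and 25 minutes leg 4 → 04:07 UTC.
London is UTC+1:00, so local arrival = 04:07 + 1:00 = 05:07 on May 10.

05:07 on May 10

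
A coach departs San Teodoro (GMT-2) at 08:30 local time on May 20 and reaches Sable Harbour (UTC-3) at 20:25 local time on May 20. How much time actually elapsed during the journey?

Sable Harbour is 1:00 behind San Teodoro.
Clock-face elapsed time (ignoring zones) is 11 hours 55 minutes.
Actual elapsed = 11 hours 55 minutes + 1:00 = 12 hours 55 minutes.

12 hours 55 minutes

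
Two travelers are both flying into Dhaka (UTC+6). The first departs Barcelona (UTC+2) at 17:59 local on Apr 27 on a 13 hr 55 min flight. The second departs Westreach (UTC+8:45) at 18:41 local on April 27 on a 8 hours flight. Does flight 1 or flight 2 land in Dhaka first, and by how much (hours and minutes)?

Flight 1 in UTC: 17:59 − 2:00 = 15:59 on Apr 27.
+13 hours 55 minutes → arrive 05:54 UTC on Apr 28.
Flight 2 in UTC: 18:41 − 8:45 = 09:56 on Apr 27.
+8 hours → arrive 17:56 UTC on Apr 27.
Flight 2 lands earlier by 11 hours 58 minutes.

the second, by 11 hours 58 minutes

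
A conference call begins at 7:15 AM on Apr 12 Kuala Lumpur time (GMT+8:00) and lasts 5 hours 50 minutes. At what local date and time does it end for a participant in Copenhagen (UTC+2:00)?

7:05 AM on April 12

Convert start to UTC: 7:15 AM − 8:00 = 11:15 PM UTC on Apr 11.
Add 5 hours and 50 minutes duration → 5:05 AM UTC (Apr 12).
Copenhagen is UTC+2:00, so local end time = 5:05 AM + 2:00 = 7:05 AM on Apr 12.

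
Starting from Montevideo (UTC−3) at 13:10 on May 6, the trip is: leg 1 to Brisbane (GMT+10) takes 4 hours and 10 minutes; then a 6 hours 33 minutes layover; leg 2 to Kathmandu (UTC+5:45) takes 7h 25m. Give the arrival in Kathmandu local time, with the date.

Convert departure to UTC: 13:10 + 3:00 = 16:10 UTC on May 6.
Add 4 hours 10 minutes leg 1 → 20:20 UTC.
Add 6 hours and 33 minutes layover in Brisbane → 02:53 UTC (May 7).
Add 7 hours and 25 minutes leg 2 → 10:18 UTC.
Kathmandu is UTC+5:45, so local arrival = 10:18 + 5:45 = 16:03 on May 7.

16:03 on May 7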